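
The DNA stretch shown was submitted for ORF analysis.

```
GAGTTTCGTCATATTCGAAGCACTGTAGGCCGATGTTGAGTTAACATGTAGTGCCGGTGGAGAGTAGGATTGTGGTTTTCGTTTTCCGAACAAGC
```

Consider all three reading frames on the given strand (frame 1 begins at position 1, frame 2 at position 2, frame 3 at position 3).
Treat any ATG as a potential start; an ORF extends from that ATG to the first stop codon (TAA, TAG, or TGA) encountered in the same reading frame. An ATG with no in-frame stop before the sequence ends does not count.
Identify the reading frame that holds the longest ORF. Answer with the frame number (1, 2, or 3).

3

Frame 1: GAG TTT CGT CAT ATT CGA AGC ACT GTA GGC CGA TGT TGA GTT AAC ATG TAG TGC CGG TGG AGA GTA GGA TTG TGG TTT TCG TTT TCC GAA CAA — ATG at 46, stop TAG at 49 → 6 nt.
Frame 2: AGT TTC GTC ATA TTC GAA GCA CTG TAG GCC GAT GTT GAG TTA ACA TGT AGT GCC GGT GGA GAG TAG GAT TGT GGT TTT CGT TTT CCG AAC AAG — no ATG→stop ORF.
Frame 3: GTT TCG TCA TAT TCG AAG CAC TGT AGG CCG ATG TTG AGT TAA CAT GTA GTG CCG GTG GAG AGT AGG ATT GTG GTT TTC GTT TTC CGA ACA AGC — ATG at 33, stop TAA at 42 → 12 nt.
Longest ORF is 12 nt in frame 3 (positions 33–44).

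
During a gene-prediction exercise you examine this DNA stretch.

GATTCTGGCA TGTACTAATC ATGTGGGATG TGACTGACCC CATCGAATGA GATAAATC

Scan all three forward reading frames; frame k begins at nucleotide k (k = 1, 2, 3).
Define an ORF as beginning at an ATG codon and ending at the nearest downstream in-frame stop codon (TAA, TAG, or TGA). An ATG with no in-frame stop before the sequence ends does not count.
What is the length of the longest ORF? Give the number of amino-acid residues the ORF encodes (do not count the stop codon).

Frame 1: GAT TCT GGC ATG TAC TAA TCA TGT GGG ATG TGA CTG ACC CCA TCG AAT GAG ATA AAT — ATG at 10, stop TAA at 16 → 9 nt; ATG at 28, stop TGA at 31 → 6 nt.
Frame 2: ATT CTG GCA TGT ACT AAT CAT GTG GGA TGT GAC TGA CCC CAT CGA ATG AGA TAA ATC — ATG at 47, stop TAA at 53 → 9 nt.
Frame 3: TTC TGG CAT GTA CTA ATC ATG TGG GAT GTG ACT GAC CCC ATC GAA TGA GAT AAA — ATG at 21, stop TGA at 48 → 30 nt.
Longest: frame 3, positions 21–50, 30 nt = 10 codons = 9 aa. → 9 amino acids.

9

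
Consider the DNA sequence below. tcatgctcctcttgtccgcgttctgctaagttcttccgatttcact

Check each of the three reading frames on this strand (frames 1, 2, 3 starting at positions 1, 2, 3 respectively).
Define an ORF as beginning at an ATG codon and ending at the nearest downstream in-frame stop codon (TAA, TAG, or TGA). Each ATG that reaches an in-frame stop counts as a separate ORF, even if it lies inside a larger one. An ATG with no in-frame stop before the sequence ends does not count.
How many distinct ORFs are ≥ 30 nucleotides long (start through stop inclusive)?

0

Frame 1: TCA TGC TCC TCT TGT CCG CGT TCT GCT AAG TTC TTC CGA TTT CAC — no ATG→stop ORF.
Frame 2: CAT GCT CCT CTT GTC CGC GTT CTG CTA AGT TCT TCC GAT TTC ACT — no ATG→stop ORF.
Frame 3: ATG CTC CTC TTG TCC GCG TTC TGC TAA GTT CTT CCG ATT TCA — ATG at 3, stop TAA at 27 → 27 nt.
No ORF reaches 30 nucleotides. Count = 0.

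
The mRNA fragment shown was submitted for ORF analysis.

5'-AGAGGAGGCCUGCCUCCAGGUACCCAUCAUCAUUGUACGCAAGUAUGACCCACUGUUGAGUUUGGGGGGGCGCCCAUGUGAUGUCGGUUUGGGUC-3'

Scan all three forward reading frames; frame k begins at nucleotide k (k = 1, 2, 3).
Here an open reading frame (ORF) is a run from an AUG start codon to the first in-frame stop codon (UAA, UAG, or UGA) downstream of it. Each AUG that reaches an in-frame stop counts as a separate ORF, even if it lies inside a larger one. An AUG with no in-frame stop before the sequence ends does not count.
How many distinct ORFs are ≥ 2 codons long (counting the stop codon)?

Frame 1: AGA GGA GGC CUG CCU CCA GGU ACC CAU CAU CAU UGU ACG CAA GUA UGA CCC ACU GUU GAG UUU GGG GGG GCG CCC AUG UGA UGU CGG UUU GGG — AUG at 76, stop UGA at 79 → 6 nt.
Frame 2: GAG GAG GCC UGC CUC CAG GUA CCC AUC AUC AUU GUA CGC AAG UAU GAC CCA CUG UUG AGU UUG GGG GGG CGC CCA UGU GAU GUC GGU UUG GGU — no AUG→stop ORF.
Frame 3: AGG AGG CCU GCC UCC AGG UAC CCA UCA UCA UUG UAC GCA AGU AUG ACC CAC UGU UGA GUU UGG GGG GGC GCC CAU GUG AUG UCG GUU UGG GUC — AUG at 45, stop UGA at 57 → 15 nt.
ORFs ≥ 2 codons: frame 1 76–81 (2 codons), frame 3 45–59 (5 codons). Count = 2.

2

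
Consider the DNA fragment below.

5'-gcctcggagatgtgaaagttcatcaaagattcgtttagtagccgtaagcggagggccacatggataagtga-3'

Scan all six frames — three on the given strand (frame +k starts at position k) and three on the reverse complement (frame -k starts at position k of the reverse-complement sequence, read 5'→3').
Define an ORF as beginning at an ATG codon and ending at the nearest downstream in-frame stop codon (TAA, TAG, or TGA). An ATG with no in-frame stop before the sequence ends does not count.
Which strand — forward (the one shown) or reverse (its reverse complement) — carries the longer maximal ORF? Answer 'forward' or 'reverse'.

reverse

Reverse complement (5'→3'): TCACTTATCCATGTGGCCCTCCGCTTACGGCTACTAAACGAATCTTTGATGAACTTTCACATCTCCGAGGC
Frame +1: GCC TCG GAG ATG TGA AAG TTC ATC AAA GAT TCG TTT AGT AGC CGT AAG CGG AGG GCC ACA TGG ATA AGT — ATG at 10, stop TGA at 13 → 6 nt.
Frame +2: CCT CGG AGA TGT GAA AGT TCA TCA AAG ATT CGT TTA GTA GCC GTA AGC GGA GGG CCA CAT GGA TAA GTG — no ATG→stop ORF.
Frame +3: CTC GGA GAT GTG AAA GTT CAT CAA AGA TTC GTT TAG TAG CCG TAA GCG GAG GGC CAC ATG GAT AAG TGA — ATG at 60, stop TGA at 69 → 12 nt.
Frame -1: TCA CTT ATC CAT GTG GCC CTC CGC TTA CGG CTA CTA AAC GAA TCT TTG ATG AAC TTT CAC ATC TCC GAG — no ATG→stop ORF.
Frame -2: CAC TTA TCC ATG TGG CCC TCC GCT TAC GGC TAC TAA ACG AAT CTT TGA TGA ACT TTC ACA TCT CCG AGG — ATG at 11, stop TAA at 35 → 27 nt.
Frame -3: ACT TAT CCA TGT GGC CCT CCG CTT ACG GCT ACT AAA CGA ATC TTT GAT GAA CTT TCA CAT CTC CGA GGC — no ATG→stop ORF.
Forward-strand max 12 nt; reverse-strand max 27 nt. The reverse strand has the longer ORF.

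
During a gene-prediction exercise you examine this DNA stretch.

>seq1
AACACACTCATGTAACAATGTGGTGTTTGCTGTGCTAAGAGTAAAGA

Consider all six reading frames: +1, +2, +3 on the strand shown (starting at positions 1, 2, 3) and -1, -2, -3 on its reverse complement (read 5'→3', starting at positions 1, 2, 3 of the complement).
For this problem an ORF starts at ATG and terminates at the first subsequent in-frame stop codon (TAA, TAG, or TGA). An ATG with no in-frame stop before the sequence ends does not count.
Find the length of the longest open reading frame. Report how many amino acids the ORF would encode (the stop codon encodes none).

Reverse complement (5'→3'): TCTTTACTCTTAGCACAGCAAACACCACATTGTTACATGAGTGTGTT
Frame +1: AAC ACA CTC ATG TAA CAA TGT GGT GTT TGC TGT GCT AAG AGT AAA — ATG at 10, stop TAA at 13 → 6 nt.
Frame +2: ACA CAC TCA TGT AAC AAT GTG GTG TTT GCT GTG CTA AGA GTA AAG — no ATG→stop ORF.
Frame +3: CAC ACT CAT GTA ACA ATG TGG TGT TTG CTG TGC TAA GAG TAA AGA — ATG at 18, stop TAA at 36 → 21 nt.
Frame -1: TCT TTA CTC TTA GCA CAG CAA ACA CCA CAT TGT TAC ATG AGT GTG — no ATG→stop ORF.
Frame -2: CTT TAC TCT TAG CAC AGC AAA CAC CAC ATT GTT ACA TGA GTG TGT — no ATG→stop ORF.
Frame -3: TTT ACT CTT AGC ACA GCA AAC ACC ACA TTG TTA CAT GAG TGT GTT — no ATG→stop ORF.
Longest: frame +3, positions 18–38, 21 nt = 7 codons = 6 aa. → 6 amino acids.

6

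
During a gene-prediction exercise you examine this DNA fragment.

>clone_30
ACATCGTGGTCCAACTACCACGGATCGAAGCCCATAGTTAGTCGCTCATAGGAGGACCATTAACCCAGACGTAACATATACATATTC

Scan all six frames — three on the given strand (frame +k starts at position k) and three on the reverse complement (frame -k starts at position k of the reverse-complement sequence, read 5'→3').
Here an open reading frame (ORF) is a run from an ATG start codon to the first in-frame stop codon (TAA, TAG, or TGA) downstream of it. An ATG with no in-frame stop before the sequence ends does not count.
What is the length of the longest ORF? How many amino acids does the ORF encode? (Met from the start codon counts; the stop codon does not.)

Reverse complement (5'→3'): GAATATGTATATGTTACGTCTGGGTTAATGGTCCTCCTATGAGCGACTAACTATGGGCTTCGATCCGTGGTAGTTGGACCACGATGT
Frame +1: ACA TCG TGG TCC AAC TAC CAC GGA TCG AAG CCC ATA GTT AGT CGC TCA TAG GAG GAC CAT TAA CCC AGA CGT AAC ATA TAC ATA TTC — no ATG→stop ORF.
Frame +2: CAT CGT GGT CCA ACT ACC ACG GAT CGA AGC CCA TAG TTA GTC GCT CAT AGG AGG ACC ATT AAC CCA GAC GTA ACA TAT ACA TAT — no ATG→stop ORF.
Frame +3: ATC GTG GTC CAA CTA CCA CGG ATC GAA GCC CAT AGT TAG TCG CTC ATA GGA GGA CCA TTA ACC CAG ACG TAA CAT ATA CAT ATT — no ATG→stop ORF.
Frame -1: GAA TAT GTA TAT GTT ACG TCT GGG TTA ATG GTC CTC CTA TGA GCG ACT AAC TAT GGG CTT CGA TCC GTG GTA GTT GGA CCA CGA TGT — ATG at 28, stop TGA at 40 → 15 nt.
Frame -2: AAT ATG TAT ATG TTA CGT CTG GGT TAA TGG TCC TCC TAT GAG CGA CTA ACT ATG GGC TTC GAT CCG TGG TAG TTG GAC CAC GAT — ATG at 5, stop TAA at 26 → 24 nt; ATG at 11, stop TAA at 26 → 18 nt; ATG at 53, stop TAG at 71 → 21 nt.
Frame -3: ATA TGT ATA TGT TAC GTC TGG GTT AAT GGT CCT CCT ATG AGC GAC TAA CTA TGG GCT TCG ATC CGT GGT AGT TGG ACC ACG ATG — ATG at 39, stop TAA at 48 → 12 nt.
Longest: frame -2, positions 5–28, 24 nt = 8 codons = 7 aa. → 7 amino acids.

7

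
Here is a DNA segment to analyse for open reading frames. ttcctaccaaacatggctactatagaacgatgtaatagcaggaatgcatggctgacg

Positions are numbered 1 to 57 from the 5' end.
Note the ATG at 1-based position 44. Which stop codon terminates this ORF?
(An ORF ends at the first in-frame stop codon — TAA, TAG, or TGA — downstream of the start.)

TGA

Codons from position 44: ATG (44–46), CAT (47–49), GGC (50–52), TGA (53–55).
The first in-frame stop codon is TGA.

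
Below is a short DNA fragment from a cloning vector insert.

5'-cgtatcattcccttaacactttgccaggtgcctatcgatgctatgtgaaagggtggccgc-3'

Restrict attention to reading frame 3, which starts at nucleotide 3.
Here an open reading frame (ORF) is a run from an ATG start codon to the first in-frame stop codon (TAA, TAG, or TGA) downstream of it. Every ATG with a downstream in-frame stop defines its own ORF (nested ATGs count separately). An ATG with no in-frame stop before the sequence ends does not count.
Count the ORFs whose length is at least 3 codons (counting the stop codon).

0

Frame 3: TAT CAT TCC CTT AAC ACT TTG CCA GGT GCC TAT CGA TGC TAT GTG AAA GGG TGG CCG — no ATG→stop ORF.
No ORF reaches 3 codons. Count = 0.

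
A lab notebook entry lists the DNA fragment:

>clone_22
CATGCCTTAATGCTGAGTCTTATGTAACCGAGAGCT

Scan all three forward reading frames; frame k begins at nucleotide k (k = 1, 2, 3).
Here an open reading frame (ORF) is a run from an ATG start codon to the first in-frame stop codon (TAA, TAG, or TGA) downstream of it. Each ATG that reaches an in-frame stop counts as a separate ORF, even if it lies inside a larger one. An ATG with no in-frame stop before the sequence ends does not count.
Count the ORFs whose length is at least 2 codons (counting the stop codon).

3

Frame 1: CAT GCC TTA ATG CTG AGT CTT ATG TAA CCG AGA GCT — ATG at 10, stop TAA at 25 → 18 nt; ATG at 22, stop TAA at 25 → 6 nt.
Frame 2: ATG CCT TAA TGC TGA GTC TTA TGT AAC CGA GAG — ATG at 2, stop TAA at 8 → 9 nt.
Frame 3: TGC CTT AAT GCT GAG TCT TAT GTA ACC GAG AGC — no ATG→stop ORF.
ORFs ≥ 2 codons: frame 1 10–27 (6 codons), frame 1 22–27 (2 codons), frame 2 2–10 (3 codons). Count = 3.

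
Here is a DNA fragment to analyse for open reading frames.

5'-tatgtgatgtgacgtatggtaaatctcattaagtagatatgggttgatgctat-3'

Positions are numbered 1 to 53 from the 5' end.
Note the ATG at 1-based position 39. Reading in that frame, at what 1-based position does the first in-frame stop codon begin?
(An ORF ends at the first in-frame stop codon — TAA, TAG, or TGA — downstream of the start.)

Codons from position 39: ATG (39–41), GGT (42–44), TGA (45–47).
TGA is a stop codon; it begins at position 45.

45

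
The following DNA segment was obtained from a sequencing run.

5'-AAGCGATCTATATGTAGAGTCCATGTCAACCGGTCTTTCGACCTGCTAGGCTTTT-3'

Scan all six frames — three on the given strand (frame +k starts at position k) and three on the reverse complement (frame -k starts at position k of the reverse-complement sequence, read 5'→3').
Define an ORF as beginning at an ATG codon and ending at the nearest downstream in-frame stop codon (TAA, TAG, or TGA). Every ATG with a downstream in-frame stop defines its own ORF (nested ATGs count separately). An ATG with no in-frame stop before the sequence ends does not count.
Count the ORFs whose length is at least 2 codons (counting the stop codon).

Reverse complement (5'→3'): AAAAGCCTAGCAGGTCGAAAGACCGGTTGACATGGACTCTACATATAGATCGCTT
Frame +1: AAG CGA TCT ATA TGT AGA GTC CAT GTC AAC CGG TCT TTC GAC CTG CTA GGC TTT — no ATG→stop ORF.
Frame +2: AGC GAT CTA TAT GTA GAG TCC ATG TCA ACC GGT CTT TCG ACC TGC TAG GCT TTT — ATG at 23, stop TAG at 47 → 27 nt.
Frame +3: GCG ATC TAT ATG TAG AGT CCA TGT CAA CCG GTC TTT CGA CCT GCT AGG CTT — ATG at 12, stop TAG at 15 → 6 nt.
Frame -1: AAA AGC CTA GCA GGT CGA AAG ACC GGT TGA CAT GGA CTC TAC ATA TAG ATC GCT — no ATG→stop ORF.
Frame -2: AAA GCC TAG CAG GTC GAA AGA CCG GTT GAC ATG GAC TCT ACA TAT AGA TCG CTT — no ATG→stop ORF.
Frame -3: AAG CCT AGC AGG TCG AAA GAC CGG TTG ACA TGG ACT CTA CAT ATA GAT CGC — no ATG→stop ORF.
ORFs ≥ 2 codons: frame +2 23–49 (9 codons), frame +3 12–17 (2 codons). Count = 2.

2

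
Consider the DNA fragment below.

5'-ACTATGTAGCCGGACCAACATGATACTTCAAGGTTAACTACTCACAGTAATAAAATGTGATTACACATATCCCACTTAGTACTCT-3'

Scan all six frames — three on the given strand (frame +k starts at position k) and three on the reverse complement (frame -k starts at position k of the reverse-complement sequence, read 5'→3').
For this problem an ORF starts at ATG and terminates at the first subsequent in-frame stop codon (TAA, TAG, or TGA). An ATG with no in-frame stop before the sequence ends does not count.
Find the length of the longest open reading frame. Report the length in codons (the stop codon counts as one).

9

Reverse complement (5'→3'): AGAGTACTAAGTGGGATATGTGTAATCACATTTTATTACTGTGAGTAGTTAACCTTGAAGTATCATGTTGGTCCGGCTACATAGT
Frame +1: ACT ATG TAG CCG GAC CAA CAT GAT ACT TCA AGG TTA ACT ACT CAC AGT AAT AAA ATG TGA TTA CAC ATA TCC CAC TTA GTA CTC — ATG at 4, stop TAG at 7 → 6 nt; ATG at 55, stop TGA at 58 → 6 nt.
Frame +2: CTA TGT AGC CGG ACC AAC ATG ATA CTT CAA GGT TAA CTA CTC ACA GTA ATA AAA TGT GAT TAC ACA TAT CCC ACT TAG TAC TCT — ATG at 20, stop TAA at 35 → 18 nt.
Frame +3: TAT GTA GCC GGA CCA ACA TGA TAC TTC AAG GTT AAC TAC TCA CAG TAA TAA AAT GTG ATT ACA CAT ATC CCA CTT AGT ACT — no ATG→stop ORF.
Frame -1: AGA GTA CTA AGT GGG ATA TGT GTA ATC ACA TTT TAT TAC TGT GAG TAG TTA ACC TTG AAG TAT CAT GTT GGT CCG GCT ACA TAG — no ATG→stop ORF.
Frame -2: GAG TAC TAA GTG GGA TAT GTG TAA TCA CAT TTT ATT ACT GTG AGT AGT TAA CCT TGA AGT ATC ATG TTG GTC CGG CTA CAT AGT — no ATG→stop ORF.
Frame -3: AGT ACT AAG TGG GAT ATG TGT AAT CAC ATT TTA TTA CTG TGA GTA GTT AAC CTT GAA GTA TCA TGT TGG TCC GGC TAC ATA — ATG at 18, stop TGA at 42 → 27 nt.
Longest: frame -3, positions 18–44, 27 nt = 9 codons = 8 aa. → 9 codons.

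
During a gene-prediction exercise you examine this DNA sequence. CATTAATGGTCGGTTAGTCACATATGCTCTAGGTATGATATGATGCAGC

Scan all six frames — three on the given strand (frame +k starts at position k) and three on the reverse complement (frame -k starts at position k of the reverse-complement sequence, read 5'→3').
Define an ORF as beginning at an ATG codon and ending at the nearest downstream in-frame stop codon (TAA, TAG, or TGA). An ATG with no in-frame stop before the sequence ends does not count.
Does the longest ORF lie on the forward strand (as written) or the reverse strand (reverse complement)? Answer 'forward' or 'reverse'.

forward

Reverse complement (5'→3'): GCTGCATCATATCATACCTAGAGCATATGTGACTAACCGACCATTAATG
Frame +1: CAT TAA TGG TCG GTT AGT CAC ATA TGC TCT AGG TAT GAT ATG ATG CAG — no ATG→stop ORF.
Frame +2: ATT AAT GGT CGG TTA GTC ACA TAT GCT CTA GGT ATG ATA TGA TGC AGC — ATG at 35, stop TGA at 41 → 9 nt.
Frame +3: TTA ATG GTC GGT TAG TCA CAT ATG CTC TAG GTA TGA TAT GAT GCA — ATG at 6, stop TAG at 15 → 12 nt; ATG at 24, stop TAG at 30 → 9 nt.
Frame -1: GCT GCA TCA TAT CAT ACC TAG AGC ATA TGT GAC TAA CCG ACC ATT AAT — no ATG→stop ORF.
Frame -2: CTG CAT CAT ATC ATA CCT AGA GCA TAT GTG ACT AAC CGA CCA TTA ATG — no ATG→stop ORF.
Frame -3: TGC ATC ATA TCA TAC CTA GAG CAT ATG TGA CTA ACC GAC CAT TAA — ATG at 27, stop TGA at 30 → 6 nt.
Forward-strand max 12 nt; reverse-strand max 6 nt. The forward strand has the longer ORF.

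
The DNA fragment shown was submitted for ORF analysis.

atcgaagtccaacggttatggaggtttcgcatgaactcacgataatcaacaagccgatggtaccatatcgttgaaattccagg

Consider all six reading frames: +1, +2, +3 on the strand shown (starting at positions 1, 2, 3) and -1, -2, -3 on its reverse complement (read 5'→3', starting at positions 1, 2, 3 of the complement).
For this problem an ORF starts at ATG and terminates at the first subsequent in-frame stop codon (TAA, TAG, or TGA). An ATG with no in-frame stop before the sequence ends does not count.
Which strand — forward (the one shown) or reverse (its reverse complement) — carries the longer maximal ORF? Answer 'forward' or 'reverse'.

forward

Reverse complement (5'→3'): CCTGGAATTTCAACGATATGGTACCATCGGCTTGTTGATTATCGTGAGTTCATGCGAAACCTCCATAACCGTTGGACTTCGAT
Frame +1: ATC GAA GTC CAA CGG TTA TGG AGG TTT CGC ATG AAC TCA CGA TAA TCA ACA AGC CGA TGG TAC CAT ATC GTT GAA ATT CCA — ATG at 31, stop TAA at 43 → 15 nt.
Frame +2: TCG AAG TCC AAC GGT TAT GGA GGT TTC GCA TGA ACT CAC GAT AAT CAA CAA GCC GAT GGT ACC ATA TCG TTG AAA TTC CAG — no ATG→stop ORF.
Frame +3: CGA AGT CCA ACG GTT ATG GAG GTT TCG CAT GAA CTC ACG ATA ATC AAC AAG CCG ATG GTA CCA TAT CGT TGA AAT TCC AGG — ATG at 18, stop TGA at 72 → 57 nt; ATG at 57, stop TGA at 72 → 18 nt.
Frame -1: CCT GGA ATT TCA ACG ATA TGG TAC CAT CGG CTT GTT GAT TAT CGT GAG TTC ATG CGA AAC CTC CAT AAC CGT TGG ACT TCG — no ATG→stop ORF.
Frame -2: CTG GAA TTT CAA CGA TAT GGT ACC ATC GGC TTG TTG ATT ATC GTG AGT TCA TGC GAA ACC TCC ATA ACC GTT GGA CTT CGA — no ATG→stop ORF.
Frame -3: TGG AAT TTC AAC GAT ATG GTA CCA TCG GCT TGT TGA TTA TCG TGA GTT CAT GCG AAA CCT CCA TAA CCG TTG GAC TTC GAT — ATG at 18, stop TGA at 36 → 21 nt.
Forward-strand max 57 nt; reverse-strand max 21 nt. The forward strand has the longer ORF.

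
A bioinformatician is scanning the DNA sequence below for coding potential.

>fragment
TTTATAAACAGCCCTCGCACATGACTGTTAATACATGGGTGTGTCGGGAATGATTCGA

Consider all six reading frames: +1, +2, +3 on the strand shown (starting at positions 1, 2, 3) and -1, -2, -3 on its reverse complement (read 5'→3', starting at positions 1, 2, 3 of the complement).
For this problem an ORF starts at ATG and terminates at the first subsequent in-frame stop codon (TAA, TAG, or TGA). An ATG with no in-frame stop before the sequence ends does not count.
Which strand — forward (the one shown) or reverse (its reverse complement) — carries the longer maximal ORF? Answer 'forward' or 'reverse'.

forward

Reverse complement (5'→3'): TCGAATCATTCCCGACACACCCATGTATTAACAGTCATGTGCGAGGGCTGTTTATAAA
Frame +1: TTT ATA AAC AGC CCT CGC ACA TGA CTG TTA ATA CAT GGG TGT GTC GGG AAT GAT TCG — no ATG→stop ORF.
Frame +2: TTA TAA ACA GCC CTC GCA CAT GAC TGT TAA TAC ATG GGT GTG TCG GGA ATG ATT CGA — no ATG→stop ORF.
Frame +3: TAT AAA CAG CCC TCG CAC ATG ACT GTT AAT ACA TGG GTG TGT CGG GAA TGA TTC — ATG at 21, stop TGA at 51 → 33 nt.
Frame -1: TCG AAT CAT TCC CGA CAC ACC CAT GTA TTA ACA GTC ATG TGC GAG GGC TGT TTA TAA — ATG at 37, stop TAA at 55 → 21 nt.
Frame -2: CGA ATC ATT CCC GAC ACA CCC ATG TAT TAA CAG TCA TGT GCG AGG GCT GTT TAT AAA — ATG at 23, stop TAA at 29 → 9 nt.
Frame -3: GAA TCA TTC CCG ACA CAC CCA TGT ATT AAC AGT CAT GTG CGA GGG CTG TTT ATA — no ATG→stop ORF.
Forward-strand max 33 nt; reverse-strand max 21 nt. The forward strand has the longer ORF.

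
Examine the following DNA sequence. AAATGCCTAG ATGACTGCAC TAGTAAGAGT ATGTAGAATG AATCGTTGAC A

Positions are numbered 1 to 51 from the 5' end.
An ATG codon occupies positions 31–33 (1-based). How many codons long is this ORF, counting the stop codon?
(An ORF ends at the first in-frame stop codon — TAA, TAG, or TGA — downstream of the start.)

2

Codons from position 31: ATG (31–33), TAG (34–36).
TAG is the first in-frame stop; that's 2 codons including the stop.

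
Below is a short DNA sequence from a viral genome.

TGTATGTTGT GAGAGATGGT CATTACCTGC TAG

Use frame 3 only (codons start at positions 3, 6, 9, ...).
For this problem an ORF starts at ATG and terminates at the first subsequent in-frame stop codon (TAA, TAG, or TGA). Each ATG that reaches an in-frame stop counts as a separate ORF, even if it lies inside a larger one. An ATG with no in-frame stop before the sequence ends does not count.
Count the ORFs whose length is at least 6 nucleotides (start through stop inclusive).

Frame 3: TAT GTT GTG AGA GAT GGT CAT TAC CTG CTA — no ATG→stop ORF.
No ORF reaches 6 nucleotides. Count = 0.

0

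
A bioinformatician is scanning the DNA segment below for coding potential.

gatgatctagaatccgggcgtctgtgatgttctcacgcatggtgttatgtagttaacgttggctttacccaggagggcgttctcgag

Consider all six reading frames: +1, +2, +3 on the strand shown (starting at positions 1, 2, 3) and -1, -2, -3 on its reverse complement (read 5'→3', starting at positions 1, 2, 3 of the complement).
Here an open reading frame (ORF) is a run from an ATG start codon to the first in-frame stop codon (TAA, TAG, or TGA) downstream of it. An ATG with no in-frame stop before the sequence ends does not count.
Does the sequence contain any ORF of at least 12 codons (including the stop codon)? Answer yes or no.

Reverse complement (5'→3'): CTCGAGAACGCCCTCCTGGGTAAAGCCAACGTTAACTACATAACACCATGCGTGAGAACATCACAGACGCCCGGATTCTAGATCATC
Frame +1: GAT GAT CTA GAA TCC GGG CGT CTG TGA TGT TCT CAC GCA TGG TGT TAT GTA GTT AAC GTT GGC TTT ACC CAG GAG GGC GTT CTC GAG — no ATG→stop ORF.
Frame +2: ATG ATC TAG AAT CCG GGC GTC TGT GAT GTT CTC ACG CAT GGT GTT ATG TAG TTA ACG TTG GCT TTA CCC AGG AGG GCG TTC TCG — ATG at 2, stop TAG at 8 → 9 nt; ATG at 47, stop TAG at 50 → 6 nt.
Frame +3: TGA TCT AGA ATC CGG GCG TCT GTG ATG TTC TCA CGC ATG GTG TTA TGT AGT TAA CGT TGG CTT TAC CCA GGA GGG CGT TCT CGA — ATG at 27, stop TAA at 54 → 30 nt; ATG at 39, stop TAA at 54 → 18 nt.
Frame -1: CTC GAG AAC GCC CTC CTG GGT AAA GCC AAC GTT AAC TAC ATA ACA CCA TGC GTG AGA ACA TCA CAG ACG CCC GGA TTC TAG ATC ATC — no ATG→stop ORF.
Frame -2: TCG AGA ACG CCC TCC TGG GTA AAG CCA ACG TTA ACT ACA TAA CAC CAT GCG TGA GAA CAT CAC AGA CGC CCG GAT TCT AGA TCA — no ATG→stop ORF.
Frame -3: CGA GAA CGC CCT CCT GGG TAA AGC CAA CGT TAA CTA CAT AAC ACC ATG CGT GAG AAC ATC ACA GAC GCC CGG ATT CTA GAT CAT — no ATG→stop ORF.
Largest ORF found is 10 codons < 12, so no.

no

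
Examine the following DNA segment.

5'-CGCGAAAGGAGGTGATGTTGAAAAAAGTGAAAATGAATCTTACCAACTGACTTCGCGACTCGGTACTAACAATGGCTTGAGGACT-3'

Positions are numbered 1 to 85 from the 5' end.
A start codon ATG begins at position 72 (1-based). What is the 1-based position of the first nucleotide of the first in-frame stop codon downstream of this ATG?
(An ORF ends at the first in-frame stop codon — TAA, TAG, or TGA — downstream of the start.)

Codons from position 72: ATG (72–74), GCT (75–77), TGA (78–80).
TGA is a stop codon; it begins at position 78.

78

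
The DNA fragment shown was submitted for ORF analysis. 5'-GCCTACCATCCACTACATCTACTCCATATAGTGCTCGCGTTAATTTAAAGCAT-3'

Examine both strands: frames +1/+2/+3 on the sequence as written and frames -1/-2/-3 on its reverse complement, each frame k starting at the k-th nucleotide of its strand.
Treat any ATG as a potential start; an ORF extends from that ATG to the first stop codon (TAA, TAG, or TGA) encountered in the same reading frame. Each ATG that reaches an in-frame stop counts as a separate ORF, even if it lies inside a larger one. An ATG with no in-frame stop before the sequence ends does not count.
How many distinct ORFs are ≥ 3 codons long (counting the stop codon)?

2

Reverse complement (5'→3'): ATGCTTTAAATTAACGCGAGCACTATATGGAGTAGATGTAGTGGATGGTAGGC
Frame +1: GCC TAC CAT CCA CTA CAT CTA CTC CAT ATA GTG CTC GCG TTA ATT TAA AGC — no ATG→stop ORF.
Frame +2: CCT ACC ATC CAC TAC ATC TAC TCC ATA TAG TGC TCG CGT TAA TTT AAA GCA — no ATG→stop ORF.
Frame +3: CTA CCA TCC ACT ACA TCT ACT CCA TAT AGT GCT CGC GTT AAT TTA AAG CAT — no ATG→stop ORF.
Frame -1: ATG CTT TAA ATT AAC GCG AGC ACT ATA TGG AGT AGA TGT AGT GGA TGG TAG — ATG at 1, stop TAA at 7 → 9 nt.
Frame -2: TGC TTT AAA TTA ACG CGA GCA CTA TAT GGA GTA GAT GTA GTG GAT GGT AGG — no ATG→stop ORF.
Frame -3: GCT TTA AAT TAA CGC GAG CAC TAT ATG GAG TAG ATG TAG TGG ATG GTA GGC — ATG at 27, stop TAG at 33 → 9 nt; ATG at 36, stop TAG at 39 → 6 nt.
ORFs ≥ 3 codons: frame -1 1–9 (3 codons), frame -3 27–35 (3 codons). Count = 2.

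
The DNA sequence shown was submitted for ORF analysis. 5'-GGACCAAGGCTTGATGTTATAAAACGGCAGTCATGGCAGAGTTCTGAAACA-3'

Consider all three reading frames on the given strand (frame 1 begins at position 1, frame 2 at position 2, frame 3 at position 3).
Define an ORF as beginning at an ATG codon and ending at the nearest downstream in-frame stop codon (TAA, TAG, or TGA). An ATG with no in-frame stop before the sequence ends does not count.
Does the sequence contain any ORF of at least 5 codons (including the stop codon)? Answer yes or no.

yes

Frame 1: GGA CCA AGG CTT GAT GTT ATA AAA CGG CAG TCA TGG CAG AGT TCT GAA ACA — no ATG→stop ORF.
Frame 2: GAC CAA GGC TTG ATG TTA TAA AAC GGC AGT CAT GGC AGA GTT CTG AAA — ATG at 14, stop TAA at 20 → 9 nt.
Frame 3: ACC AAG GCT TGA TGT TAT AAA ACG GCA GTC ATG GCA GAG TTC TGA AAC — ATG at 33, stop TGA at 45 → 15 nt.
Frame 3 has an ORF of 5 codons (positions 33–47) ≥ 5, so yes.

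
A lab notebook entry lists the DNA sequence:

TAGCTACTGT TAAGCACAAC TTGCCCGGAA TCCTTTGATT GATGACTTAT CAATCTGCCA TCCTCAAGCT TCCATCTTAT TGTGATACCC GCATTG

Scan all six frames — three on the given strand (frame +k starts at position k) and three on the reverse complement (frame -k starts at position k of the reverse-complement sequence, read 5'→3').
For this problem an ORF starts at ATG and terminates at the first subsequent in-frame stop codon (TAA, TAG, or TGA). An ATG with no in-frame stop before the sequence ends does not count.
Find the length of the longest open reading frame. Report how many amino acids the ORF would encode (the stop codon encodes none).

Reverse complement (5'→3'): CAATGCGGGTATCACAATAAGATGGAAGCTTGAGGATGGCAGATTGATAAGTCATCAATCAAAGGATTCCGGGCAAGTTGTGCTTAACAGTAGCTA
Frame +1: TAG CTA CTG TTA AGC ACA ACT TGC CCG GAA TCC TTT GAT TGA TGA CTT ATC AAT CTG CCA TCC TCA AGC TTC CAT CTT ATT GTG ATA CCC GCA TTG — no ATG→stop ORF.
Frame +2: AGC TAC TGT TAA GCA CAA CTT GCC CGG AAT CCT TTG ATT GAT GAC TTA TCA ATC TGC CAT CCT CAA GCT TCC ATC TTA TTG TGA TAC CCG CAT — no ATG→stop ORF.
Frame +3: GCT ACT GTT AAG CAC AAC TTG CCC GGA ATC CTT TGA TTG ATG ACT TAT CAA TCT GCC ATC CTC AAG CTT CCA TCT TAT TGT GAT ACC CGC ATT — no ATG→stop ORF.
Frame -1: CAA TGC GGG TAT CAC AAT AAG ATG GAA GCT TGA GGA TGG CAG ATT GAT AAG TCA TCA ATC AAA GGA TTC CGG GCA AGT TGT GCT TAA CAG TAG CTA — ATG at 22, stop TGA at 31 → 12 nt.
Frame -2: AAT GCG GGT ATC ACA ATA AGA TGG AAG CTT GAG GAT GGC AGA TTG ATA AGT CAT CAA TCA AAG GAT TCC GGG CAA GTT GTG CTT AAC AGT AGC — no ATG→stop ORF.
Frame -3: ATG CGG GTA TCA CAA TAA GAT GGA AGC TTG AGG ATG GCA GAT TGA TAA GTC ATC AAT CAA AGG ATT CCG GGC AAG TTG TGC TTA ACA GTA GCT — ATG at 3, stop TAA at 18 → 18 nt; ATG at 36, stop TGA at 45 → 12 nt.
Longest: frame -3, positions 3–20, 18 nt = 6 codons = 5 aa. → 5 amino acids.

5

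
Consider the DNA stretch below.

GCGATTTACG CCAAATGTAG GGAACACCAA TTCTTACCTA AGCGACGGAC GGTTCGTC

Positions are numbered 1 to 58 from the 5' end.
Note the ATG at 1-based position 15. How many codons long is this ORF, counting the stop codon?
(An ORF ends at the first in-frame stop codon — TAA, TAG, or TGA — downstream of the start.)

Codons from position 15: ATG (15–17), TAG (18–20).
TAG is the first in-frame stop; that's 2 codons including the stop.

2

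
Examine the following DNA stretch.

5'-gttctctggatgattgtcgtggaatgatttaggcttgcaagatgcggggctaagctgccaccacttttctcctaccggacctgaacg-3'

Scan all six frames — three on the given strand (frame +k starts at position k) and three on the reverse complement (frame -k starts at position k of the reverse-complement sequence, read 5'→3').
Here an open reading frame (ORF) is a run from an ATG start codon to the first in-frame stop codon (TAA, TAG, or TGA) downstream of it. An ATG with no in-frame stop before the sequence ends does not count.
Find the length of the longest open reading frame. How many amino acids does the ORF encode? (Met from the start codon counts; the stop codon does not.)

5

Reverse complement (5'→3'): CGTTCAGGTCCGGTAGGAGAAAAGTGGTGGCAGCTTAGCCCCGCATCTTGCAAGCCTAAATCATTCCACGACAATCATCCAGAGAAC
Frame +1: GTT CTC TGG ATG ATT GTC GTG GAA TGA TTT AGG CTT GCA AGA TGC GGG GCT AAG CTG CCA CCA CTT TTC TCC TAC CGG ACC TGA ACG — ATG at 10, stop TGA at 25 → 18 nt.
Frame +2: TTC TCT GGA TGA TTG TCG TGG AAT GAT TTA GGC TTG CAA GAT GCG GGG CTA AGC TGC CAC CAC TTT TCT CCT ACC GGA CCT GAA — no ATG→stop ORF.
Frame +3: TCT CTG GAT GAT TGT CGT GGA ATG ATT TAG GCT TGC AAG ATG CGG GGC TAA GCT GCC ACC ACT TTT CTC CTA CCG GAC CTG AAC — ATG at 24, stop TAG at 30 → 9 nt; ATG at 42, stop TAA at 51 → 12 nt.
Frame -1: CGT TCA GGT CCG GTA GGA GAA AAG TGG TGG CAG CTT AGC CCC GCA TCT TGC AAG CCT AAA TCA TTC CAC GAC AAT CAT CCA GAG AAC — no ATG→stop ORF.
Frame -2: GTT CAG GTC CGG TAG GAG AAA AGT GGT GGC AGC TTA GCC CCG CAT CTT GCA AGC CTA AAT CAT TCC ACG ACA ATC ATC CAG AGA — no ATG→stop ORF.
Frame -3: TTC AGG TCC GGT AGG AGA AAA GTG GTG GCA GCT TAG CCC CGC ATC TTG CAA GCC TAA ATC ATT CCA CGA CAA TCA TCC AGA GAA — no ATG→stop ORF.
Longest: frame +1, positions 10–27, 18 nt = 6 codons = 5 aa. → 5 amino acids.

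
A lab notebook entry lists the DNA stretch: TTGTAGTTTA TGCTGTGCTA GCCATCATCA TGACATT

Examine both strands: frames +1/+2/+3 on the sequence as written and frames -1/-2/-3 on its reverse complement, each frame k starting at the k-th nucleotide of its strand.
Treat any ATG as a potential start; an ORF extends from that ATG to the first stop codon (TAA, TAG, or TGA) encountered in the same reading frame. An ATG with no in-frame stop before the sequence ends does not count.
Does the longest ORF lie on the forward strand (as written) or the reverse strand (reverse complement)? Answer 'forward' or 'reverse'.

reverse

Reverse complement (5'→3'): AATGTCATGATGATGGCTAGCACAGCATAAACTACAA
Frame +1: TTG TAG TTT ATG CTG TGC TAG CCA TCA TCA TGA CAT — ATG at 10, stop TAG at 19 → 12 nt.
Frame +2: TGT AGT TTA TGC TGT GCT AGC CAT CAT CAT GAC ATT — no ATG→stop ORF.
Frame +3: GTA GTT TAT GCT GTG CTA GCC ATC ATC ATG ACA — no ATG→stop ORF.
Frame -1: AAT GTC ATG ATG ATG GCT AGC ACA GCA TAA ACT ACA — ATG at 7, stop TAA at 28 → 24 nt; ATG at 10, stop TAA at 28 → 21 nt; ATG at 13, stop TAA at 28 → 18 nt.
Frame -2: ATG TCA TGA TGA TGG CTA GCA CAG CAT AAA CTA CAA — ATG at 2, stop TGA at 8 → 9 nt.
Frame -3: TGT CAT GAT GAT GGC TAG CAC AGC ATA AAC TAC — no ATG→stop ORF.
Forward-strand max 12 nt; reverse-strand max 24 nt. The reverse strand has the longer ORF.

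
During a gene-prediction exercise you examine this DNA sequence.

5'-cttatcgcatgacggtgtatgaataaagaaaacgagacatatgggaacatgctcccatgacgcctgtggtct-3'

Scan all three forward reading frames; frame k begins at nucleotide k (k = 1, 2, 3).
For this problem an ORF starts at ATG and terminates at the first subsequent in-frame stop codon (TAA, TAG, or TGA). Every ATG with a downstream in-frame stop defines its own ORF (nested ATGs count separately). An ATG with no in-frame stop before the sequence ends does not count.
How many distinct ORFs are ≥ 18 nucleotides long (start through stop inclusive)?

Frame 1: CTT ATC GCA TGA CGG TGT ATG AAT AAA GAA AAC GAG ACA TAT GGG AAC ATG CTC CCA TGA CGC CTG TGG TCT — ATG at 19, stop TGA at 58 → 42 nt; ATG at 49, stop TGA at 58 → 12 nt.
Frame 2: TTA TCG CAT GAC GGT GTA TGA ATA AAG AAA ACG AGA CAT ATG GGA ACA TGC TCC CAT GAC GCC TGT GGT — no ATG→stop ORF.
Frame 3: TAT CGC ATG ACG GTG TAT GAA TAA AGA AAA CGA GAC ATA TGG GAA CAT GCT CCC ATG ACG CCT GTG GTC — ATG at 9, stop TAA at 24 → 18 nt.
ORFs ≥ 18 nucleotides: frame 1 19–60 (42 nucleotides), frame 3 9–26 (18 nucleotides). Count = 2.

2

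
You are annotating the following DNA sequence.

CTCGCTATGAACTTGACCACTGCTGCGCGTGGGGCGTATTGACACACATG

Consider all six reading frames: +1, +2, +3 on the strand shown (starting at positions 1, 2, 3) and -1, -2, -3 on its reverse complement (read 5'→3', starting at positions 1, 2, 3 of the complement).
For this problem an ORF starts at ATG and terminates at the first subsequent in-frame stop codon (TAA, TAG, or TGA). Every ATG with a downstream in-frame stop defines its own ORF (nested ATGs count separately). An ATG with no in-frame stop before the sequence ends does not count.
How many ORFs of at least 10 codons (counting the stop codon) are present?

2

Reverse complement (5'→3'): CATGTGTGTCAATACGCCCCACGCGCAGCAGTGGTCAAGTTCATAGCGAG
Frame +1: CTC GCT ATG AAC TTG ACC ACT GCT GCG CGT GGG GCG TAT TGA CAC ACA — ATG at 7, stop TGA at 40 → 36 nt.
Frame +2: TCG CTA TGA ACT TGA CCA CTG CTG CGC GTG GGG CGT ATT GAC ACA CAT — no ATG→stop ORF.
Frame +3: CGC TAT GAA CTT GAC CAC TGC TGC GCG TGG GGC GTA TTG ACA CAC ATG — no ATG→stop ORF.
Frame -1: CAT GTG TGT CAA TAC GCC CCA CGC GCA GCA GTG GTC AAG TTC ATA GCG — no ATG→stop ORF.
Frame -2: ATG TGT GTC AAT ACG CCC CAC GCG CAG CAG TGG TCA AGT TCA TAG CGA — ATG at 2, stop TAG at 44 → 45 nt.
Frame -3: TGT GTG TCA ATA CGC CCC ACG CGC AGC AGT GGT CAA GTT CAT AGC GAG — no ATG→stop ORF.
ORFs ≥ 10 codons: frame +1 7–42 (12 codons), frame -2 2–46 (15 codons). Count = 2.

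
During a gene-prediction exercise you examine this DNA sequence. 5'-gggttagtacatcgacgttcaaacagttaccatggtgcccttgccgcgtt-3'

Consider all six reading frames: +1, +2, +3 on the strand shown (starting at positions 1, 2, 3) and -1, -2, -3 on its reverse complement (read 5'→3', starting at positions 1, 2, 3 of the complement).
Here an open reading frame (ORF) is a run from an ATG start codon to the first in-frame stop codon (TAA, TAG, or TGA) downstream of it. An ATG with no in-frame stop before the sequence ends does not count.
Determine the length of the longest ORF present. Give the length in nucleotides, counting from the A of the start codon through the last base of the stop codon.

15

Reverse complement (5'→3'): AACGCGGCAAGGGCACCATGGTAACTGTTTGAACGTCGATGTACTAACCC
Frame +1: GGG TTA GTA CAT CGA CGT TCA AAC AGT TAC CAT GGT GCC CTT GCC GCG — no ATG→stop ORF.
Frame +2: GGT TAG TAC ATC GAC GTT CAA ACA GTT ACC ATG GTG CCC TTG CCG CGT — no ATG→stop ORF.
Frame +3: GTT AGT ACA TCG ACG TTC AAA CAG TTA CCA TGG TGC CCT TGC CGC GTT — no ATG→stop ORF.
Frame -1: AAC GCG GCA AGG GCA CCA TGG TAA CTG TTT GAA CGT CGA TGT ACT AAC — no ATG→stop ORF.
Frame -2: ACG CGG CAA GGG CAC CAT GGT AAC TGT TTG AAC GTC GAT GTA CTA ACC — no ATG→stop ORF.
Frame -3: CGC GGC AAG GGC ACC ATG GTA ACT GTT TGA ACG TCG ATG TAC TAA CCC — ATG at 18, stop TGA at 30 → 15 nt; ATG at 39, stop TAA at 45 → 9 nt.
Longest: frame -3, positions 18–32, 15 nt = 5 codons = 4 aa. → 15 nucleotides.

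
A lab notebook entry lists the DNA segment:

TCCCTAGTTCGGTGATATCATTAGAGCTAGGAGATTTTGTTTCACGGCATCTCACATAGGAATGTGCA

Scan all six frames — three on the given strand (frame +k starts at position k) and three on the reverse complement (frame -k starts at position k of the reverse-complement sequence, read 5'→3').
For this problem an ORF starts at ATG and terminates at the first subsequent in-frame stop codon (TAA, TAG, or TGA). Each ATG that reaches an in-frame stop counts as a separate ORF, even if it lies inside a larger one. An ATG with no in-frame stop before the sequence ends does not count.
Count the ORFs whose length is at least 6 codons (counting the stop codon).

1

Reverse complement (5'→3'): TGCACATTCCTATGTGAGATGCCGTGAAACAAAATCTCCTAGCTCTAATGATATCACCGAACTAGGGA
Frame +1: TCC CTA GTT CGG TGA TAT CAT TAG AGC TAG GAG ATT TTG TTT CAC GGC ATC TCA CAT AGG AAT GTG — no ATG→stop ORF.
Frame +2: CCC TAG TTC GGT GAT ATC ATT AGA GCT AGG AGA TTT TGT TTC ACG GCA TCT CAC ATA GGA ATG TGC — no ATG→stop ORF.
Frame +3: CCT AGT TCG GTG ATA TCA TTA GAG CTA GGA GAT TTT GTT TCA CGG CAT CTC ACA TAG GAA TGT GCA — no ATG→stop ORF.
Frame -1: TGC ACA TTC CTA TGT GAG ATG CCG TGA AAC AAA ATC TCC TAG CTC TAA TGA TAT CAC CGA ACT AGG — ATG at 19, stop TGA at 25 → 9 nt.
Frame -2: GCA CAT TCC TAT GTG AGA TGC CGT GAA ACA AAA TCT CCT AGC TCT AAT GAT ATC ACC GAA CTA GGG — no ATG→stop ORF.
Frame -3: CAC ATT CCT ATG TGA GAT GCC GTG AAA CAA AAT CTC CTA GCT CTA ATG ATA TCA CCG AAC TAG GGA — ATG at 12, stop TGA at 15 → 6 nt; ATG at 48, stop TAG at 63 → 18 nt.
ORFs ≥ 6 codons: frame -3 48–65 (6 codons). Count = 1.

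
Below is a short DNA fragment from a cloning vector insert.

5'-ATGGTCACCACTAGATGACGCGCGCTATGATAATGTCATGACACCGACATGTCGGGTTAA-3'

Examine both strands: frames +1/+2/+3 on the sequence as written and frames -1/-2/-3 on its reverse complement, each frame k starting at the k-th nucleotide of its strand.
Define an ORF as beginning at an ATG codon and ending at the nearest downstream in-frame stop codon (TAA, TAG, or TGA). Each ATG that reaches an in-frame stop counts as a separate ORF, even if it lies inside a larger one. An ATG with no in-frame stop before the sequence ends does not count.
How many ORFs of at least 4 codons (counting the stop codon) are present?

6

Reverse complement (5'→3'): TTAACCCGACATGTCGGTGTCATGACATTATCATAGCGCGCGTCATCTAGTGGTGACCAT
Frame +1: ATG GTC ACC ACT AGA TGA CGC GCG CTA TGA TAA TGT CAT GAC ACC GAC ATG TCG GGT TAA — ATG at 1, stop TGA at 16 → 18 nt; ATG at 49, stop TAA at 58 → 12 nt.
Frame +2: TGG TCA CCA CTA GAT GAC GCG CGC TAT GAT AAT GTC ATG ACA CCG ACA TGT CGG GTT — no ATG→stop ORF.
Frame +3: GGT CAC CAC TAG ATG ACG CGC GCT ATG ATA ATG TCA TGA CAC CGA CAT GTC GGG TTA — ATG at 15, stop TGA at 39 → 27 nt; ATG at 27, stop TGA at 39 → 15 nt; ATG at 33, stop TGA at 39 → 9 nt.
Frame -1: TTA ACC CGA CAT GTC GGT GTC ATG ACA TTA TCA TAG CGC GCG TCA TCT AGT GGT GAC CAT — ATG at 22, stop TAG at 34 → 15 nt.
Frame -2: TAA CCC GAC ATG TCG GTG TCA TGA CAT TAT CAT AGC GCG CGT CAT CTA GTG GTG ACC — ATG at 11, stop TGA at 23 → 15 nt.
Frame -3: AAC CCG ACA TGT CGG TGT CAT GAC ATT ATC ATA GCG CGC GTC ATC TAG TGG TGA CCA — no ATG→stop ORF.
ORFs ≥ 4 codons: frame +1 1–18 (6 codons), frame +1 49–60 (4 codons), frame +3 15–41 (9 codons), frame +3 27–41 (5 codons), frame -1 22–36 (5 codons), frame -2 11–25 (5 codons). Count = 6.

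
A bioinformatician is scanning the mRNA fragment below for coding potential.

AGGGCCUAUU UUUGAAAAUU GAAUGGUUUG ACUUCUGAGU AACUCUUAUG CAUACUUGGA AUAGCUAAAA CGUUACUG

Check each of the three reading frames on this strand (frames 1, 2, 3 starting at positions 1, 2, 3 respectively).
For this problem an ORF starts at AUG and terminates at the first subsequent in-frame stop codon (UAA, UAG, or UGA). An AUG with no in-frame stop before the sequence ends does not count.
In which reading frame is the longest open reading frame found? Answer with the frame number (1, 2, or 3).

Frame 1: AGG GCC UAU UUU UGA AAA UUG AAU GGU UUG ACU UCU GAG UAA CUC UUA UGC AUA CUU GGA AUA GCU AAA ACG UUA CUG — no AUG→stop ORF.
Frame 2: GGG CCU AUU UUU GAA AAU UGA AUG GUU UGA CUU CUG AGU AAC UCU UAU GCA UAC UUG GAA UAG CUA AAA CGU UAC — AUG at 23, stop UGA at 29 → 9 nt.
Frame 3: GGC CUA UUU UUG AAA AUU GAA UGG UUU GAC UUC UGA GUA ACU CUU AUG CAU ACU UGG AAU AGC UAA AAC GUU ACU — AUG at 48, stop UAA at 66 → 21 nt.
Longest ORF is 21 nt in frame 3 (positions 48–68).

3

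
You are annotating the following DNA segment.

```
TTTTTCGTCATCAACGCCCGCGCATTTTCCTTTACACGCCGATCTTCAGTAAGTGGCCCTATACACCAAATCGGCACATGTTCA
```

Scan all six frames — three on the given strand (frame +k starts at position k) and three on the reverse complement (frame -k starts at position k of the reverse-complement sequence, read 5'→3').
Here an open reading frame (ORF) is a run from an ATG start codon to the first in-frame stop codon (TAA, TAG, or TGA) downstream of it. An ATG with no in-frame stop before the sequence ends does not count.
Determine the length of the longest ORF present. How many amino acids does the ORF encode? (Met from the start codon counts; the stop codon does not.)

6

Reverse complement (5'→3'): TGAACATGTGCCGATTTGGTGTATAGGGCCACTTACTGAAGATCGGCGTGTAAAGGAAAATGCGCGGGCGTTGATGACGAAAAA
Frame +1: TTT TTC GTC ATC AAC GCC CGC GCA TTT TCC TTT ACA CGC CGA TCT TCA GTA AGT GGC CCT ATA CAC CAA ATC GGC ACA TGT TCA — no ATG→stop ORF.
Frame +2: TTT TCG TCA TCA ACG CCC GCG CAT TTT CCT TTA CAC GCC GAT CTT CAG TAA GTG GCC CTA TAC ACC AAA TCG GCA CAT GTT — no ATG→stop ORF.
Frame +3: TTT CGT CAT CAA CGC CCG CGC ATT TTC CTT TAC ACG CCG ATC TTC AGT AAG TGG CCC TAT ACA CCA AAT CGG CAC ATG TTC — no ATG→stop ORF.
Frame -1: TGA ACA TGT GCC GAT TTG GTG TAT AGG GCC ACT TAC TGA AGA TCG GCG TGT AAA GGA AAA TGC GCG GGC GTT GAT GAC GAA AAA — no ATG→stop ORF.
Frame -2: GAA CAT GTG CCG ATT TGG TGT ATA GGG CCA CTT ACT GAA GAT CGG CGT GTA AAG GAA AAT GCG CGG GCG TTG ATG ACG AAA — no ATG→stop ORF.
Frame -3: AAC ATG TGC CGA TTT GGT GTA TAG GGC CAC TTA CTG AAG ATC GGC GTG TAA AGG AAA ATG CGC GGG CGT TGA TGA CGA AAA — ATG at 6, stop TAG at 24 → 21 nt; ATG at 60, stop TGA at 72 → 15 nt.
Longest: frame -3, positions 6–26, 21 nt = 7 codons = 6 aa. → 6 amino acids.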